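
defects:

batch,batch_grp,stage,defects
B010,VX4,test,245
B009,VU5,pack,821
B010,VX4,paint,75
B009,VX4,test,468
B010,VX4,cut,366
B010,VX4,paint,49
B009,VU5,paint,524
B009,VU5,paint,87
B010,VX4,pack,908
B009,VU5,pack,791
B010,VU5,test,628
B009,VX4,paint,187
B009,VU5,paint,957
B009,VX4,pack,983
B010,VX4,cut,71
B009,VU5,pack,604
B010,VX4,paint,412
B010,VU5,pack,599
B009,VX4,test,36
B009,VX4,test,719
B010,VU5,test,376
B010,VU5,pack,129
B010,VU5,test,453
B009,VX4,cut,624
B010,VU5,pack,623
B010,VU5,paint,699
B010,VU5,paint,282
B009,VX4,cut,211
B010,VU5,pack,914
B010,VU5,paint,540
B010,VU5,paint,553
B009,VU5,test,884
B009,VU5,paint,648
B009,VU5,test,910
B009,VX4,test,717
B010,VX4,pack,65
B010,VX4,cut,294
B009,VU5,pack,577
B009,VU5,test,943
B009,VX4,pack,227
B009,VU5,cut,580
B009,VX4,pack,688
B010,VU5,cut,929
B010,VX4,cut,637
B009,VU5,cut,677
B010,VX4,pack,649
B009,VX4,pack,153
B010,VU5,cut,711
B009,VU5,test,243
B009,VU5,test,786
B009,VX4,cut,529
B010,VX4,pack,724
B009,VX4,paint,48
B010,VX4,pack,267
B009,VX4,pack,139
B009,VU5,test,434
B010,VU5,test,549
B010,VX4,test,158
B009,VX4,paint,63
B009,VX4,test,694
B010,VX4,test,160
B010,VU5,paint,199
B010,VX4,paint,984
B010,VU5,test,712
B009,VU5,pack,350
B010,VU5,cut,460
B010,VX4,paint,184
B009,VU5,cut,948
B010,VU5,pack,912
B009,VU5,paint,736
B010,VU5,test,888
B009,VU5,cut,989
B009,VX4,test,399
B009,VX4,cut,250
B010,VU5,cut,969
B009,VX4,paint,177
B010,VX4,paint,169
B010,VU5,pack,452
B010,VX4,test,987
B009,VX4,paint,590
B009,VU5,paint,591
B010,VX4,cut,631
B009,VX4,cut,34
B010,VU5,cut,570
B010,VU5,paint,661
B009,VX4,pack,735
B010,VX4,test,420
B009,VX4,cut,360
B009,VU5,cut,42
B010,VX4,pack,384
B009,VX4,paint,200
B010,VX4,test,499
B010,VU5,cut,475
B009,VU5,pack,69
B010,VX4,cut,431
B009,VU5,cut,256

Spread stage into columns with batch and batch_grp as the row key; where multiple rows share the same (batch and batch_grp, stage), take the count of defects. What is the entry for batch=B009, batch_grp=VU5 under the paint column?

Rows with batch=B009, batch_grp=VU5 and stage=paint: defects values are 524, 87, 957, 648, 736, 591.
6 rows match — count = 6.

6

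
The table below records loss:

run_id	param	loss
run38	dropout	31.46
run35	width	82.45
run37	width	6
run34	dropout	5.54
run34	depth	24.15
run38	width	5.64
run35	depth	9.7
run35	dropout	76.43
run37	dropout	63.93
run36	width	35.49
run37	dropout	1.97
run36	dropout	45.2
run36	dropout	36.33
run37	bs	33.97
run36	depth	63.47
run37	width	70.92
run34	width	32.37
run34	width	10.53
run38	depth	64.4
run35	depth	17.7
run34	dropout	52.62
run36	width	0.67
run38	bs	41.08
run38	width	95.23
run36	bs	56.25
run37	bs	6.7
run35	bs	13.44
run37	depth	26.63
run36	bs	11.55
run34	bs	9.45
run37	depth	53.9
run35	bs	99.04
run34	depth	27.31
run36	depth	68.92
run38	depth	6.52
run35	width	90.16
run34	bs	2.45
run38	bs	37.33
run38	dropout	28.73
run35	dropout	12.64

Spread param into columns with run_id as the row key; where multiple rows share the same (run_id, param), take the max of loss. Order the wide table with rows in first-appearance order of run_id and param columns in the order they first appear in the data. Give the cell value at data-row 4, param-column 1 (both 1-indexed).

With rows in first-appearance order of run_id, row 4 is run_id=run34. param columns in first-appearance order: dropout, width, depth, bs; column 1 is dropout.
Long rows with run_id=run34, param=dropout: max(5.54, 52.62) = 52.62.

52.62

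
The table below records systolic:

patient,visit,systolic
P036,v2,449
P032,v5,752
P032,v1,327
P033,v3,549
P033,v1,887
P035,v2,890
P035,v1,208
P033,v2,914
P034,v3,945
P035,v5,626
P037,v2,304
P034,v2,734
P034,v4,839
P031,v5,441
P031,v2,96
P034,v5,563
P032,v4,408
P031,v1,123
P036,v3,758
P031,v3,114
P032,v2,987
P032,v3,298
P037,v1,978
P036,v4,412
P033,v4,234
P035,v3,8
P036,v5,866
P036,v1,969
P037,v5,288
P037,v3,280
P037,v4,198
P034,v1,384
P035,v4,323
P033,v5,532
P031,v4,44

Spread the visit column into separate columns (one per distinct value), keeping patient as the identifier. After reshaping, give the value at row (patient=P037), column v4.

198

Wide layout: rows indexed by patient, columns are the 5 distinct visit values (v2, v5, v1, v3, v4).
Cell (patient=P037, visit=v4) draws from the long row where patient=P037 and visit=v4, which has systolic=198.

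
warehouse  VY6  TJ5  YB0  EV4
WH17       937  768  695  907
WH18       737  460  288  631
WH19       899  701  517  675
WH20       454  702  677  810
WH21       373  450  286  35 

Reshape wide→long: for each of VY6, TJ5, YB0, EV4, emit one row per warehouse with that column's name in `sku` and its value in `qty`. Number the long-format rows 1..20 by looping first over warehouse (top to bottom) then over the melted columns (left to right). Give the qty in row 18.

450

20 rows total (5 × 4). Row 18: index ⌊(18-1)/4⌋ = 4 into warehouse → WH21; (18-1) mod 4 = 1 into the melted columns → TJ5.
So row 18 is (WH21, TJ5, 450); qty = 450.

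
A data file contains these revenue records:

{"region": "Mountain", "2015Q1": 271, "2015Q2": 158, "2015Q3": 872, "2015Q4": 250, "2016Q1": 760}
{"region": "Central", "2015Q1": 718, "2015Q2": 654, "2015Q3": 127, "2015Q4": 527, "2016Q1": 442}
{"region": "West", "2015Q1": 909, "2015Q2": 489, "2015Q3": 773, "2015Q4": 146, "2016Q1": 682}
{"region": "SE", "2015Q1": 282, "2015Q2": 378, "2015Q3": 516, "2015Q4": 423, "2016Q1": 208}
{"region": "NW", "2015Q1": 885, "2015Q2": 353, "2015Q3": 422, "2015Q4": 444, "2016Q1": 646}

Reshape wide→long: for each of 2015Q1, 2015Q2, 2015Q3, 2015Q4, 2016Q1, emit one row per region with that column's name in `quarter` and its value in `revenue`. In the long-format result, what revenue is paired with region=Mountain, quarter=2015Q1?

Unpivoting turns each (region, wide-column) pair into one long row.
The wide cell at row Mountain, column 2015Q1 holds 271, so the long row (Mountain, 2015Q1) has revenue=271.

271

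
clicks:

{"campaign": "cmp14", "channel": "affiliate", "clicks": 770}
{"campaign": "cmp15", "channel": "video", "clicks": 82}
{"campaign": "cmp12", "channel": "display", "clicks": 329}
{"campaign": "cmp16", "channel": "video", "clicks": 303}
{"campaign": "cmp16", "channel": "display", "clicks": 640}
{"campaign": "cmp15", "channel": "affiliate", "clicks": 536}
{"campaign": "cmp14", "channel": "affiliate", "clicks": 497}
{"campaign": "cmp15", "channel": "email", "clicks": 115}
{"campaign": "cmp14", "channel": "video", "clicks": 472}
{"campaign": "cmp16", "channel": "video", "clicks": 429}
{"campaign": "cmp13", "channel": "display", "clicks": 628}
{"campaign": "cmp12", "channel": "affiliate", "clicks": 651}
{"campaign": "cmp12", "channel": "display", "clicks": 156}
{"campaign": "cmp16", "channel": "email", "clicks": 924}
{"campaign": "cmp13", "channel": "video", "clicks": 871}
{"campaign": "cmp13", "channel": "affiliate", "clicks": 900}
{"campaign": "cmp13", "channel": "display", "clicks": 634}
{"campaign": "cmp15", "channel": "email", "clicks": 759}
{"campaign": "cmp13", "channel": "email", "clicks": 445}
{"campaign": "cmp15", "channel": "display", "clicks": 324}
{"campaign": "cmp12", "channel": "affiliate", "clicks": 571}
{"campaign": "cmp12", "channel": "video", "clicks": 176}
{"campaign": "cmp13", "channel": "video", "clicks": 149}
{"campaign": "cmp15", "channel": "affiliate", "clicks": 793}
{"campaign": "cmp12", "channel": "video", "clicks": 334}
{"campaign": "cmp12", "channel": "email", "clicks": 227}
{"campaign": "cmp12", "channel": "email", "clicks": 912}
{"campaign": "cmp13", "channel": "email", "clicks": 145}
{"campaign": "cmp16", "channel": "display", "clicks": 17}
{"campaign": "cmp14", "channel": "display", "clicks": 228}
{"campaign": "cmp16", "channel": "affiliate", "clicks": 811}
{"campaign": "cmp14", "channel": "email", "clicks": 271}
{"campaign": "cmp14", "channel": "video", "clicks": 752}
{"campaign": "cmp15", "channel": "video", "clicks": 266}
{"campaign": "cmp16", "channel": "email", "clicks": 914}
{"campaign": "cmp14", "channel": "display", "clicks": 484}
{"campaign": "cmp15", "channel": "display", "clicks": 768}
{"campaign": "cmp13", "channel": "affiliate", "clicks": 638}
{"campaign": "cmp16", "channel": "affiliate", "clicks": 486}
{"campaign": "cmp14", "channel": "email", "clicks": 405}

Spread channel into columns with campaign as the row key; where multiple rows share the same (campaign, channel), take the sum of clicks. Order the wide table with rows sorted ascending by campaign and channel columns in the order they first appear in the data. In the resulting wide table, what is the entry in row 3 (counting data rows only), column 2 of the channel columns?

With rows sorted ascending by campaign, row 3 is campaign=cmp14. channel columns in first-appearance order: affiliate, video, display, email; column 2 is video.
Long rows with campaign=cmp14, channel=video: 472 + 752 = 1224.

1224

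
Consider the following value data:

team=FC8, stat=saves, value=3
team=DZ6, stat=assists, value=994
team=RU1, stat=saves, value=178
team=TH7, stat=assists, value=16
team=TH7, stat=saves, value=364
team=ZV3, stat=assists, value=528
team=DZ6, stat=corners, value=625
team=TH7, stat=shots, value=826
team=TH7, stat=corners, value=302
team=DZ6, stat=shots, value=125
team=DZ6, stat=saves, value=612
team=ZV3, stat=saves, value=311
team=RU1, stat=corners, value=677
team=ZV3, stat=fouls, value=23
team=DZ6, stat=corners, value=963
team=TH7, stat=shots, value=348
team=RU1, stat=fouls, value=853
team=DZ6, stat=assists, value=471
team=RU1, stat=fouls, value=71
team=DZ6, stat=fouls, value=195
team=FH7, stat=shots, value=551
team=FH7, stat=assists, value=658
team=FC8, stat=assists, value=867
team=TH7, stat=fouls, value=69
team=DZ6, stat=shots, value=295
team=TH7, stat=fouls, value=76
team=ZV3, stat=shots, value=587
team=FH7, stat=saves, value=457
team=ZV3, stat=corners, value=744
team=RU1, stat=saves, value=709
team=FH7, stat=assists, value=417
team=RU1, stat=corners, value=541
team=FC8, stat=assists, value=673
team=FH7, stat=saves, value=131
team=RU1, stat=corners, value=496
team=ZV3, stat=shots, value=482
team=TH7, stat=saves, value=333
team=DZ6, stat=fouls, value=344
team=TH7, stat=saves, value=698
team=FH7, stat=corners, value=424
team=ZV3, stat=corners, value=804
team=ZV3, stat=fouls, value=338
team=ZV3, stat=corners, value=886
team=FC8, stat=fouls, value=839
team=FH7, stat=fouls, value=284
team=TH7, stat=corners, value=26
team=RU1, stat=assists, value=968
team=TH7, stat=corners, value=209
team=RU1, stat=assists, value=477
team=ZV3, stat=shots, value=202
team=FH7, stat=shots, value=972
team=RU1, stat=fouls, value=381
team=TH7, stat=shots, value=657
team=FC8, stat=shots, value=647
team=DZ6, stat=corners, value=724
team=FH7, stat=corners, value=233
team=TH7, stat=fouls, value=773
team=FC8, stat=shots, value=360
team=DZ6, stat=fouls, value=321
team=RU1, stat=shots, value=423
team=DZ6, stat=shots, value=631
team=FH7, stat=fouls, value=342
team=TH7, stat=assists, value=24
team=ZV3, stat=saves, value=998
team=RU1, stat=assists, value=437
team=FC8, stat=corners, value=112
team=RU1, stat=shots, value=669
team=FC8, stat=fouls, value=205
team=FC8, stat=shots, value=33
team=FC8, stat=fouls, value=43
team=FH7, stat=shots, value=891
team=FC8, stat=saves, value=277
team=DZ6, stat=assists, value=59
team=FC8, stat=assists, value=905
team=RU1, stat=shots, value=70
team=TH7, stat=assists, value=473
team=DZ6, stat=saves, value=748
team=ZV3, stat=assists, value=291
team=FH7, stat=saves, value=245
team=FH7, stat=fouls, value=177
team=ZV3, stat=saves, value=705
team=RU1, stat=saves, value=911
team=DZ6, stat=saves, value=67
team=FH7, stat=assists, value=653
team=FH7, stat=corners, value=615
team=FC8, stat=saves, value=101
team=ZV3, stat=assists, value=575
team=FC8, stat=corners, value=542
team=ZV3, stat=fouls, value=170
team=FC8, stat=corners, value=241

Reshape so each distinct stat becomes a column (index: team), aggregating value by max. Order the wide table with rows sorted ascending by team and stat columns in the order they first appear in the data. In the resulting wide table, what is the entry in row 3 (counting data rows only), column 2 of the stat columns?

658

With rows sorted ascending by team, row 3 is team=FH7. stat columns in first-appearance order: saves, assists, corners, shots, fouls; column 2 is assists.
Long rows with team=FH7, stat=assists: max(658, 417, 653) = 658.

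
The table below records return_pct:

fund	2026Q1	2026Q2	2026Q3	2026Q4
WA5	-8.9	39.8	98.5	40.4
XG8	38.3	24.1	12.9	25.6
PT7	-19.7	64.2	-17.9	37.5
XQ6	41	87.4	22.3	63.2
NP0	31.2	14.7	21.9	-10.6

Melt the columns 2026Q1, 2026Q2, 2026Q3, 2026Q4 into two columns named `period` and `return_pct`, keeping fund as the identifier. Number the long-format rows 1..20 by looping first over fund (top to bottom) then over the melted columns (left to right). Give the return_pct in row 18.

14.7

20 rows total (5 × 4). Row 18: index ⌊(18-1)/4⌋ = 4 into fund → NP0; (18-1) mod 4 = 1 into the melted columns → 2026Q2.
So row 18 is (NP0, 2026Q2, 14.7); return_pct = 14.7.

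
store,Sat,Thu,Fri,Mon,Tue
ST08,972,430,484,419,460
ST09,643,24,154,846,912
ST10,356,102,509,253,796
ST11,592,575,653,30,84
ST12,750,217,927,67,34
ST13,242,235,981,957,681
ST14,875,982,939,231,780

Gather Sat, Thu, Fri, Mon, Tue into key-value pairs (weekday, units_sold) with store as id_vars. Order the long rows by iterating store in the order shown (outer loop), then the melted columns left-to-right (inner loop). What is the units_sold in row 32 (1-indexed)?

982

35 rows total (7 × 5). Row 32: index ⌊(32-1)/5⌋ = 6 into store → ST14; (32-1) mod 5 = 1 into the melted columns → Thu.
So row 32 is (ST14, Thu, 982); units_sold = 982.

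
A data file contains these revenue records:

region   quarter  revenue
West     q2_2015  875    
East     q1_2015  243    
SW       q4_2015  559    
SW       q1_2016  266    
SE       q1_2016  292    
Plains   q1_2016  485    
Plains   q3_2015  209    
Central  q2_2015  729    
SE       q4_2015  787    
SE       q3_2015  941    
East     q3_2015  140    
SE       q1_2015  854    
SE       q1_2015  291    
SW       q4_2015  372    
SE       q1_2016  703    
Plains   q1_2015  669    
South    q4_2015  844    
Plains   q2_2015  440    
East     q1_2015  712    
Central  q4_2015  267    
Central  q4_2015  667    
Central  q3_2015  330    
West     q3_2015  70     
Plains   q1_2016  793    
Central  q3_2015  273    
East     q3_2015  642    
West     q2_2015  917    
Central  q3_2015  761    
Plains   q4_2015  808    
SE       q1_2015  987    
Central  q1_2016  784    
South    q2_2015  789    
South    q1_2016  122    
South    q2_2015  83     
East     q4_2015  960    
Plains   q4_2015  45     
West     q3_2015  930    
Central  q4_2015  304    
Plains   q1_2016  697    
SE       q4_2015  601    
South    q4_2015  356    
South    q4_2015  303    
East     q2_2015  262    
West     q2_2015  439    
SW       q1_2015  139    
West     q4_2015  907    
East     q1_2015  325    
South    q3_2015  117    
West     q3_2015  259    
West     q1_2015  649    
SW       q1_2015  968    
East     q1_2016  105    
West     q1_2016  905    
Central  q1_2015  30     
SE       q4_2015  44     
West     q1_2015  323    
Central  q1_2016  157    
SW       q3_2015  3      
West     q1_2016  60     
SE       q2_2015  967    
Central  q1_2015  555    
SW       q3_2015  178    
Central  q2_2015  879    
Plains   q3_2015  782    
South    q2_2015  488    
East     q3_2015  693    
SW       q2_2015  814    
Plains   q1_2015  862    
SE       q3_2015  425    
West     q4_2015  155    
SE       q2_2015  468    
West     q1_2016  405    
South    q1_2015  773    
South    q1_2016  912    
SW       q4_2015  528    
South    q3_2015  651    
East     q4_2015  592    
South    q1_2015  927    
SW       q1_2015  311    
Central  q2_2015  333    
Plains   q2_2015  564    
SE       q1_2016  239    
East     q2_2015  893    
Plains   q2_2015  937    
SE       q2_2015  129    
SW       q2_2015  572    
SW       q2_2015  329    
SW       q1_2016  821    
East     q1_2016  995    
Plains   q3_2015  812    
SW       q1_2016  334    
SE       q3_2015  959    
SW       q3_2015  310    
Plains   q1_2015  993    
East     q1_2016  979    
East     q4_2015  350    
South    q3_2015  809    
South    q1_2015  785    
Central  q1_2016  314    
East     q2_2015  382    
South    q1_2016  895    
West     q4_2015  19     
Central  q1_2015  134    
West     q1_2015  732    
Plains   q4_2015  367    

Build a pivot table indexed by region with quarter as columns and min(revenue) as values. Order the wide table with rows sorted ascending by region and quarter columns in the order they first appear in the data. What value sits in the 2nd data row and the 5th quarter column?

With rows sorted ascending by region, row 2 is region=East. quarter columns in first-appearance order: q2_2015, q1_2015, q4_2015, q1_2016, q3_2015; column 5 is q3_2015.
Long rows with region=East, quarter=q3_2015: min(140, 642, 693) = 140.

140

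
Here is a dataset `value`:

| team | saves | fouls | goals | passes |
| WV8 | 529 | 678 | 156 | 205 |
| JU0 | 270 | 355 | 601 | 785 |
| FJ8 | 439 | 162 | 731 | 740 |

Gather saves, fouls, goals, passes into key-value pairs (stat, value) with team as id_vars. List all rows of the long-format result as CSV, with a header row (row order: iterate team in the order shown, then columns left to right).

team,stat,value
WV8,saves,529
WV8,fouls,678
WV8,goals,156
WV8,passes,205
JU0,saves,270
JU0,fouls,355
JU0,goals,601
JU0,passes,785
FJ8,saves,439
FJ8,fouls,162
FJ8,goals,731
FJ8,passes,740

Each (team, column) pair becomes one row: 3 × 4 = 12 rows.
For example, (WV8, saves) → value=529.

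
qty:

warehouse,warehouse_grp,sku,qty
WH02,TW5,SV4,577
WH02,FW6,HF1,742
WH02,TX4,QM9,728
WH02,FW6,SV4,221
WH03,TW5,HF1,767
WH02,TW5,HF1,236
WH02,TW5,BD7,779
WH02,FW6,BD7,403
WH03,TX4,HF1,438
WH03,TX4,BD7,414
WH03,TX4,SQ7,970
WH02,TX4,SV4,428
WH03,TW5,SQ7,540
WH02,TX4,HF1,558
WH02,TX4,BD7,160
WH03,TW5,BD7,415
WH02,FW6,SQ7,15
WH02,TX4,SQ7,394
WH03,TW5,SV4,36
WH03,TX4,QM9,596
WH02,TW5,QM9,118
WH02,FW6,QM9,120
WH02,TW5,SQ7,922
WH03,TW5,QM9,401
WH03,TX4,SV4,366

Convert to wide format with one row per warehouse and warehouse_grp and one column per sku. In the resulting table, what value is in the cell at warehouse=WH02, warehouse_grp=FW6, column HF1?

Wide layout: rows indexed by warehouse and warehouse_grp, columns are the 5 distinct sku values (SV4, HF1, QM9, BD7, SQ7).
Cell (warehouse=WH02, warehouse_grp=FW6, sku=HF1) draws from the long row where warehouse=WH02, warehouse_grp=FW6 and sku=HF1, which has qty=742.

742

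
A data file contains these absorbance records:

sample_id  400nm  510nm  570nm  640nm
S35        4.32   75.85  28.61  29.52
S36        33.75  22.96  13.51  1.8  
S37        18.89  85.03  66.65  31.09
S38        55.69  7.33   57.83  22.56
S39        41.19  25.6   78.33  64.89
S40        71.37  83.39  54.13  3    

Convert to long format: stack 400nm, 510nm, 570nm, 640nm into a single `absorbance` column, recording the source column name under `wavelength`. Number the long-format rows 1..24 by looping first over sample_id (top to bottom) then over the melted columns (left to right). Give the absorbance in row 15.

57.83

24 rows total (6 × 4). Row 15: index ⌊(15-1)/4⌋ = 3 into sample_id → S38; (15-1) mod 4 = 2 into the melted columns → 570nm.
So row 15 is (S38, 570nm, 57.83); absorbance = 57.83.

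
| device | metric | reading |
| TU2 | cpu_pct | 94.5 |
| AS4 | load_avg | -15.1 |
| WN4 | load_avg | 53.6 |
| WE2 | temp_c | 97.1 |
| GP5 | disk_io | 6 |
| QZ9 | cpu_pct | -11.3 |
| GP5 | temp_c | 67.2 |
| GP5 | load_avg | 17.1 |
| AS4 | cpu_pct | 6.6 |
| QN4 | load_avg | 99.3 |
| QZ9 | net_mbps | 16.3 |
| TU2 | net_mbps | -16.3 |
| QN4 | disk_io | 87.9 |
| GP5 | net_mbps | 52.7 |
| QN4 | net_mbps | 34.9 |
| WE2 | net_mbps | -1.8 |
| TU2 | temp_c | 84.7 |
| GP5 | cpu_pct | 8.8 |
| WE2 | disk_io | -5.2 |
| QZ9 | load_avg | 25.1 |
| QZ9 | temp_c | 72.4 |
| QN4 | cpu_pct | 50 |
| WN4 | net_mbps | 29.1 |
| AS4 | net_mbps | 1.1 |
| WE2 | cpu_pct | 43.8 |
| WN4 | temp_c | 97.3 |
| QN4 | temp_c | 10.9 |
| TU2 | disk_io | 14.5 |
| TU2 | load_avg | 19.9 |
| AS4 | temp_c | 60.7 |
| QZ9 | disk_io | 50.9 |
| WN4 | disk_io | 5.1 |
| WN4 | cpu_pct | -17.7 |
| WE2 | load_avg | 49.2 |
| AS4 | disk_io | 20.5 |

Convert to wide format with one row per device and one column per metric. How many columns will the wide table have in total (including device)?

1 column for device plus 5 distinct metric values → 6 columns.

6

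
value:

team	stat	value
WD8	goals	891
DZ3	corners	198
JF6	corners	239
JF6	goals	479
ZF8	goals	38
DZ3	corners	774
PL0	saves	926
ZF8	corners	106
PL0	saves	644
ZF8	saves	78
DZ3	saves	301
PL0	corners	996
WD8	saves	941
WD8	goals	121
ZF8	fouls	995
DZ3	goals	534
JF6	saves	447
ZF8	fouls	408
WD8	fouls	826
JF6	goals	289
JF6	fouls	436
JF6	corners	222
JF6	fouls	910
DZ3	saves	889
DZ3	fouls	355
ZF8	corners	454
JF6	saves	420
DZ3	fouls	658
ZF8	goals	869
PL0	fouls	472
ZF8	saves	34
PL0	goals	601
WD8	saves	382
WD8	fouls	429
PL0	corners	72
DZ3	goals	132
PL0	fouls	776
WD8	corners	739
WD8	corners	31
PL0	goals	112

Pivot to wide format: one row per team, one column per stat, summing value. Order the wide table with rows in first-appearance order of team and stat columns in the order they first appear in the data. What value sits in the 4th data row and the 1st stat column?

With rows in first-appearance order of team, row 4 is team=ZF8. stat columns in first-appearance order: goals, corners, saves, fouls; column 1 is goals.
Long rows with team=ZF8, stat=goals: 38 + 869 = 907.

907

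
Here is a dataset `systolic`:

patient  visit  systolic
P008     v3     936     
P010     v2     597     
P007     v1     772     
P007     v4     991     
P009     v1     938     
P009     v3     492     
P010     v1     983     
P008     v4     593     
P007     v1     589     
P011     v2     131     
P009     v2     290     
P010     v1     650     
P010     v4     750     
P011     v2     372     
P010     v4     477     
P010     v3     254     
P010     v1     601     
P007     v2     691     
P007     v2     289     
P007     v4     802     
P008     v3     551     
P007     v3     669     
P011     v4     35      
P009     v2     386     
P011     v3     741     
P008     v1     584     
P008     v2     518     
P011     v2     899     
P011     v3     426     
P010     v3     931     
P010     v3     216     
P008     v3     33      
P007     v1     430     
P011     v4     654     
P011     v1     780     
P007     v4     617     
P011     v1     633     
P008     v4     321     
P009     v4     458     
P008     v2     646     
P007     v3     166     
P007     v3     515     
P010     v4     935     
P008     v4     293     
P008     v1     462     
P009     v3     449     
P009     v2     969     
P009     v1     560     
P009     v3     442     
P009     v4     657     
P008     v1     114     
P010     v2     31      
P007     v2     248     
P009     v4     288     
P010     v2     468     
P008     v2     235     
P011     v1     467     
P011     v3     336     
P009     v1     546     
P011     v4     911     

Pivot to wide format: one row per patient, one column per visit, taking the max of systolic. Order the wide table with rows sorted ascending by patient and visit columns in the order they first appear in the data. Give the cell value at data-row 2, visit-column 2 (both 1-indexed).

646

With rows sorted ascending by patient, row 2 is patient=P008. visit columns in first-appearance order: v3, v2, v1, v4; column 2 is v2.
Long rows with patient=P008, visit=v2: max(518, 646, 235) = 646.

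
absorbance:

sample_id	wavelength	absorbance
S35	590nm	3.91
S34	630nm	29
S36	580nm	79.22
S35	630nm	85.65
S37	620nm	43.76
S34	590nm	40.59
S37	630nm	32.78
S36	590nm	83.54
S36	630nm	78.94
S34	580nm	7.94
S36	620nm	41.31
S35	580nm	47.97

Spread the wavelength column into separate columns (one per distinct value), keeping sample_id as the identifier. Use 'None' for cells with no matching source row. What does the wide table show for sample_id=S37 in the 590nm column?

No long-format row has sample_id=S37 and wavelength=590nm, so the cell is None.

None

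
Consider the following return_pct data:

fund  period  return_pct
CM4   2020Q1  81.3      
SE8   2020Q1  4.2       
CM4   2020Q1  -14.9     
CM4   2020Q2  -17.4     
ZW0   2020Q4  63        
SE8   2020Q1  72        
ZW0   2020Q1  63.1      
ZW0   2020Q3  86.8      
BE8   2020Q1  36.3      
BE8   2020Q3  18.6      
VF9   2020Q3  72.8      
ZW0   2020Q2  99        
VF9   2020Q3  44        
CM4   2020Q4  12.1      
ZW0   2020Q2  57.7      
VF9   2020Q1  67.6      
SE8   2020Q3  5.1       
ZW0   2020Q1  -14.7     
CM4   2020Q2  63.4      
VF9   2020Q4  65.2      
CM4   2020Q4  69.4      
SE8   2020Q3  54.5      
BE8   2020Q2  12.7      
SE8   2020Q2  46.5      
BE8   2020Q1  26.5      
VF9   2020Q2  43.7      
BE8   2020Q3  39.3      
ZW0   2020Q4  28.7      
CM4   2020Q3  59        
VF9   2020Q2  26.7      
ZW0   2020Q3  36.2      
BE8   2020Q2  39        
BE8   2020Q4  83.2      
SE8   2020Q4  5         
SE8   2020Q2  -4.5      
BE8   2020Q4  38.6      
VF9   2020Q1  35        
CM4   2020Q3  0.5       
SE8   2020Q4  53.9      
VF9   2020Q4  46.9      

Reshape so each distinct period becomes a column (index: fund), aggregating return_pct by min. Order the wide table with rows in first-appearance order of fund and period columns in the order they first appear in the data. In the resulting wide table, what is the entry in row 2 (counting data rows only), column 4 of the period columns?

With rows in first-appearance order of fund, row 2 is fund=SE8. period columns in first-appearance order: 2020Q1, 2020Q2, 2020Q4, 2020Q3; column 4 is 2020Q3.
Long rows with fund=SE8, period=2020Q3: min(5.1, 54.5) = 5.1.

5.1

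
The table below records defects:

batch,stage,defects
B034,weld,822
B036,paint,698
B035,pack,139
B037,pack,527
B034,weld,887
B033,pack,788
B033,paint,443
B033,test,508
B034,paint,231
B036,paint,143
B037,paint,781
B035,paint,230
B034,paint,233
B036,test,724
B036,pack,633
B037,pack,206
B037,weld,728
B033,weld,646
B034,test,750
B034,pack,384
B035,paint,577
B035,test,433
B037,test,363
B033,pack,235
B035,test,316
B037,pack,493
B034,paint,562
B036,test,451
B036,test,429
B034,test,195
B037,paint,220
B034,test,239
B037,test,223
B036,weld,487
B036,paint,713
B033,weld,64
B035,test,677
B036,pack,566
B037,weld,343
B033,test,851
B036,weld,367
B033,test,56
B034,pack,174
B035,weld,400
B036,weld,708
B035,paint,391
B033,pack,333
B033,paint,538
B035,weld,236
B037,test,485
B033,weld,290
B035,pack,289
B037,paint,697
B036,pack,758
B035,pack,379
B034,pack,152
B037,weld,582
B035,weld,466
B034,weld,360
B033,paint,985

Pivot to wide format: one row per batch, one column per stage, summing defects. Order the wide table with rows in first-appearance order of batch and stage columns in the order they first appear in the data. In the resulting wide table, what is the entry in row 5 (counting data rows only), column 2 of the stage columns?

With rows in first-appearance order of batch, row 5 is batch=B033. stage columns in first-appearance order: weld, paint, pack, test; column 2 is paint.
Long rows with batch=B033, stage=paint: 443 + 538 + 985 = 1966.

1966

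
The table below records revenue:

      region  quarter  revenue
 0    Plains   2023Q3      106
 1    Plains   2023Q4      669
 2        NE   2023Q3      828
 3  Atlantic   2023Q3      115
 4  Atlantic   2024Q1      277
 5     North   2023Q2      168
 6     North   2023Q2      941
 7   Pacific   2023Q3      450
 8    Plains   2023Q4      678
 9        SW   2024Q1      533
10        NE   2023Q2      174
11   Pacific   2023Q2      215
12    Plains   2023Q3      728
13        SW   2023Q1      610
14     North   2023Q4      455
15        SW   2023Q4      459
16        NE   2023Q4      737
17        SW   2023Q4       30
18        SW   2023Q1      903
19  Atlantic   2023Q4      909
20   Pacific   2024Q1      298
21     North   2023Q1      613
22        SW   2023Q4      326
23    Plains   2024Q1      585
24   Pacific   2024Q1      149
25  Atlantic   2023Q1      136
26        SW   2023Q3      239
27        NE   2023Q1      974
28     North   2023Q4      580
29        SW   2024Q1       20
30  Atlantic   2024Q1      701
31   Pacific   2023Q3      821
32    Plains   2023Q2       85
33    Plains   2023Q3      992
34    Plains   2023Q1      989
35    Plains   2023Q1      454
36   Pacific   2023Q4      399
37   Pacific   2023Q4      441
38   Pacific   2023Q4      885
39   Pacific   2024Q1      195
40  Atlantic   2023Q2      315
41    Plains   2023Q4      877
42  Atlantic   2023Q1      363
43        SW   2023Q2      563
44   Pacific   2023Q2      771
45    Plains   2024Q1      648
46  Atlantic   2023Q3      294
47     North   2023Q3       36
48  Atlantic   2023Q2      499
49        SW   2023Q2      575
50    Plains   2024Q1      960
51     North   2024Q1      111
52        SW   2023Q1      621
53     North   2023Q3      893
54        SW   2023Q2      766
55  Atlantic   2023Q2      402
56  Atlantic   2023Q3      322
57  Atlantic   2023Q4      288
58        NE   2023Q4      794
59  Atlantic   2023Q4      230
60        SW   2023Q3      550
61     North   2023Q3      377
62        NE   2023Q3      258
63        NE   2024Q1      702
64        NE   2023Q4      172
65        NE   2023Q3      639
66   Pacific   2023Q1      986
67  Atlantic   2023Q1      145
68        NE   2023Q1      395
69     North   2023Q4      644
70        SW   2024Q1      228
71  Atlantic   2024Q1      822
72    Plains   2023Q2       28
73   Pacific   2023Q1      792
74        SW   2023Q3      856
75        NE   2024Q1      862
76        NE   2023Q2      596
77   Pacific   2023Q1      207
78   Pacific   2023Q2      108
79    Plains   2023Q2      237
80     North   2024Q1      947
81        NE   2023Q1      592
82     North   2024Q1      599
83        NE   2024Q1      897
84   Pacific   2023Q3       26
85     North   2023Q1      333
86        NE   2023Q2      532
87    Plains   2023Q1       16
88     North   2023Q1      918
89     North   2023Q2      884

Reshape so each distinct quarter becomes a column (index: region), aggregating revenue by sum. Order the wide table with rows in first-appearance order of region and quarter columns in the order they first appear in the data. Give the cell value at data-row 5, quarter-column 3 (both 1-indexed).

642

With rows in first-appearance order of region, row 5 is region=Pacific. quarter columns in first-appearance order: 2023Q3, 2023Q4, 2024Q1, 2023Q2, 2023Q1; column 3 is 2024Q1.
Long rows with region=Pacific, quarter=2024Q1: 298 + 149 + 195 = 642.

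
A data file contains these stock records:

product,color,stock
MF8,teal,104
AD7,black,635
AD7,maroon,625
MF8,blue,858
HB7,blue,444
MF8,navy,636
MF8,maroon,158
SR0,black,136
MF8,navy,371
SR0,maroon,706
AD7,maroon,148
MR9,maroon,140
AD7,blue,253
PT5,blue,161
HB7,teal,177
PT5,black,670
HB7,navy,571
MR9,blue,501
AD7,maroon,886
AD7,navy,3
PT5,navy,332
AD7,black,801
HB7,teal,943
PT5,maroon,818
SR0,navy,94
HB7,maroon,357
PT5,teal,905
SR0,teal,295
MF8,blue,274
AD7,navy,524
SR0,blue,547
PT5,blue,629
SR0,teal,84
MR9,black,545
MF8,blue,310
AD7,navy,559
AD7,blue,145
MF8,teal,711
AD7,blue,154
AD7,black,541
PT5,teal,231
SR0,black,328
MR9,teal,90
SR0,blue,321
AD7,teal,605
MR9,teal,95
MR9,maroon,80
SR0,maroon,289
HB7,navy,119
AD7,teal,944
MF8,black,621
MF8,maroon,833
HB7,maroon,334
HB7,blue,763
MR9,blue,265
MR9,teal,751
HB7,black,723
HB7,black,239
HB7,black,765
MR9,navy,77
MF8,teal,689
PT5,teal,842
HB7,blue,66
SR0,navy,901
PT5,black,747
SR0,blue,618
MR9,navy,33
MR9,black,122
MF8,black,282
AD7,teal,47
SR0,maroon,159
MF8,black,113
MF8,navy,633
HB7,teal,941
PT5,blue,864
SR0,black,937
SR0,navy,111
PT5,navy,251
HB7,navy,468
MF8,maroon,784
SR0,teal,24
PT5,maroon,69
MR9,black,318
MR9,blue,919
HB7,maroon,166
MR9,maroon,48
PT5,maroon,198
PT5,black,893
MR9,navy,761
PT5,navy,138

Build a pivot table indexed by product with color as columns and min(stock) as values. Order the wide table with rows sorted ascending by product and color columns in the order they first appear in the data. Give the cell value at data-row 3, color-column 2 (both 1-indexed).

With rows sorted ascending by product, row 3 is product=MF8. color columns in first-appearance order: teal, black, maroon, blue, navy; column 2 is black.
Long rows with product=MF8, color=black: min(621, 282, 113) = 113.

113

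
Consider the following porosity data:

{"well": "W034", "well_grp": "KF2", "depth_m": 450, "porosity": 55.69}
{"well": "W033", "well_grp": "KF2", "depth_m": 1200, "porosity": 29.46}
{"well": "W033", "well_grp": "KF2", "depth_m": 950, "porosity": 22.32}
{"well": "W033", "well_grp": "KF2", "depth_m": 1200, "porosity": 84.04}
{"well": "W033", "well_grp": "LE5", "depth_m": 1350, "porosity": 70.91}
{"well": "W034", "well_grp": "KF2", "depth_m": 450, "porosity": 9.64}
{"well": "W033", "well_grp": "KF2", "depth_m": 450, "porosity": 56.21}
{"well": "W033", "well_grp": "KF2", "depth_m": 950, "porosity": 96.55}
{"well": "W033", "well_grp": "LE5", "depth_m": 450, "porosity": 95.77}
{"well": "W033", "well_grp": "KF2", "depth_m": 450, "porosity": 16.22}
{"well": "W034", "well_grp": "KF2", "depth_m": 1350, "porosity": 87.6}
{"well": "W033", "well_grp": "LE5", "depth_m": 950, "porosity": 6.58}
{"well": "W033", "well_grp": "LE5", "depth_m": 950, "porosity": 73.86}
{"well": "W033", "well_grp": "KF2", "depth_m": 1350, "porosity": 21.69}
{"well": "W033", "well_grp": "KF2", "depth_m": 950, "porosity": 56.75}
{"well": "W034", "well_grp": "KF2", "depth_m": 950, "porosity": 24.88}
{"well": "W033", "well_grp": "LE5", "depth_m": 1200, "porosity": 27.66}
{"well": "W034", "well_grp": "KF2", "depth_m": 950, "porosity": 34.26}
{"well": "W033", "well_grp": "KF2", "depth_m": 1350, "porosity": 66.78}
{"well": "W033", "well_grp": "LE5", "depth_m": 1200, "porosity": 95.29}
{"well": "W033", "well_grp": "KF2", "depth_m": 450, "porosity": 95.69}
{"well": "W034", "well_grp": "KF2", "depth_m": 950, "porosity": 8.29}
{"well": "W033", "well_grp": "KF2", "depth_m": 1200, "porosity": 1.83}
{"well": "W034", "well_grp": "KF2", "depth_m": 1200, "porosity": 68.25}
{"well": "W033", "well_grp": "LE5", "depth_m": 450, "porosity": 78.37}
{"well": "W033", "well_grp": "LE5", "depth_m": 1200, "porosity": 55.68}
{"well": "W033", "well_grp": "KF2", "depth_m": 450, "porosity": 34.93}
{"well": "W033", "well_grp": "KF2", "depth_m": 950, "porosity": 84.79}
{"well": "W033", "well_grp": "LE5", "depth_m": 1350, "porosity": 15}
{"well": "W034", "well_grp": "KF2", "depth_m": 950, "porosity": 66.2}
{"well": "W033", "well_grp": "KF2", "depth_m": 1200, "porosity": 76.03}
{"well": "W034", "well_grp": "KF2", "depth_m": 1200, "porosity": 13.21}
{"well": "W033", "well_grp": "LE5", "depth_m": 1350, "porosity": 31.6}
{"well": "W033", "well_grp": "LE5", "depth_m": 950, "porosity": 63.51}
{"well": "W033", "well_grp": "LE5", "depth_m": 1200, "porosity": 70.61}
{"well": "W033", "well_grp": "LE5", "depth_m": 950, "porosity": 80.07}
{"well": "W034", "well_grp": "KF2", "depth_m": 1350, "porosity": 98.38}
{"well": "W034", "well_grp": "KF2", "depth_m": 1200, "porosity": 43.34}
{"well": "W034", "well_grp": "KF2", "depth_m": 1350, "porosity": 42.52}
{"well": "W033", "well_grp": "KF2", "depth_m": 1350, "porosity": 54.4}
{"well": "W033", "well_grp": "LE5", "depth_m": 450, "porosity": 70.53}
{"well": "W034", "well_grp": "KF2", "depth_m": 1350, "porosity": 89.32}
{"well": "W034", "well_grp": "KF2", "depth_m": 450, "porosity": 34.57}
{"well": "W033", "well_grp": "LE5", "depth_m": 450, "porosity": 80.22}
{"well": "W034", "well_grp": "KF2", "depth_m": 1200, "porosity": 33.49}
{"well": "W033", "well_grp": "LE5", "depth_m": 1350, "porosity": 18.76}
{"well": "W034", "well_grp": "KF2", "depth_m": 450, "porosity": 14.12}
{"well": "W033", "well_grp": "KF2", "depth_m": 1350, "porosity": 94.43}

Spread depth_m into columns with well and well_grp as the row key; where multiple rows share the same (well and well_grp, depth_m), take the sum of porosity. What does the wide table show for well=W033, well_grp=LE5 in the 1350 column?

136.27

Rows with well=W033, well_grp=LE5 and depth_m=1350: porosity values are 70.91, 15, 31.6, 18.76.
70.91 + 15 + 31.6 + 18.76 = 136.27.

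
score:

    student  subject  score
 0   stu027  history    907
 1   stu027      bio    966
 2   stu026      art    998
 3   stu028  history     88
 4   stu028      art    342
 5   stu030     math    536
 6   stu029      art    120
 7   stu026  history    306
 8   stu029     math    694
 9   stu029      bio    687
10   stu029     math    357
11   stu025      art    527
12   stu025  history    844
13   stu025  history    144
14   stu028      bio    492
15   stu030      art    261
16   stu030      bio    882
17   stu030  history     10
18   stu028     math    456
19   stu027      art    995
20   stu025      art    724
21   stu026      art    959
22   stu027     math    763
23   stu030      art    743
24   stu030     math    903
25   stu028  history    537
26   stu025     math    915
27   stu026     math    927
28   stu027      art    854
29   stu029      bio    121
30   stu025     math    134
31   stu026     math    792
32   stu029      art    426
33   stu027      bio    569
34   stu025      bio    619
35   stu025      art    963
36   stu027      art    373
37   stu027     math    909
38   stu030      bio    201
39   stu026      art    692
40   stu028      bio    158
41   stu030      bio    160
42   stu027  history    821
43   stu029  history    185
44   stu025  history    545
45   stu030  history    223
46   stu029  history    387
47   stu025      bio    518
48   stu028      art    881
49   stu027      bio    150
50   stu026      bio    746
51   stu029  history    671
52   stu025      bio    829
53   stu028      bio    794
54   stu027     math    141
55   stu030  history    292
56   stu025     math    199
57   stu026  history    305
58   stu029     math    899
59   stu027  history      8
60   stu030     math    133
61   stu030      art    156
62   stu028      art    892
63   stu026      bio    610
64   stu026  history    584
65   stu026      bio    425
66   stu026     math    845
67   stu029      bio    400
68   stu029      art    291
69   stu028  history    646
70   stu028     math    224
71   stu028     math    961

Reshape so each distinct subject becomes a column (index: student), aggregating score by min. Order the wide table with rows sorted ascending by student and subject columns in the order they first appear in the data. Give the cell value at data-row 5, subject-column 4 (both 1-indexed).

With rows sorted ascending by student, row 5 is student=stu029. subject columns in first-appearance order: history, bio, art, math; column 4 is math.
Long rows with student=stu029, subject=math: min(694, 357, 899) = 357.

357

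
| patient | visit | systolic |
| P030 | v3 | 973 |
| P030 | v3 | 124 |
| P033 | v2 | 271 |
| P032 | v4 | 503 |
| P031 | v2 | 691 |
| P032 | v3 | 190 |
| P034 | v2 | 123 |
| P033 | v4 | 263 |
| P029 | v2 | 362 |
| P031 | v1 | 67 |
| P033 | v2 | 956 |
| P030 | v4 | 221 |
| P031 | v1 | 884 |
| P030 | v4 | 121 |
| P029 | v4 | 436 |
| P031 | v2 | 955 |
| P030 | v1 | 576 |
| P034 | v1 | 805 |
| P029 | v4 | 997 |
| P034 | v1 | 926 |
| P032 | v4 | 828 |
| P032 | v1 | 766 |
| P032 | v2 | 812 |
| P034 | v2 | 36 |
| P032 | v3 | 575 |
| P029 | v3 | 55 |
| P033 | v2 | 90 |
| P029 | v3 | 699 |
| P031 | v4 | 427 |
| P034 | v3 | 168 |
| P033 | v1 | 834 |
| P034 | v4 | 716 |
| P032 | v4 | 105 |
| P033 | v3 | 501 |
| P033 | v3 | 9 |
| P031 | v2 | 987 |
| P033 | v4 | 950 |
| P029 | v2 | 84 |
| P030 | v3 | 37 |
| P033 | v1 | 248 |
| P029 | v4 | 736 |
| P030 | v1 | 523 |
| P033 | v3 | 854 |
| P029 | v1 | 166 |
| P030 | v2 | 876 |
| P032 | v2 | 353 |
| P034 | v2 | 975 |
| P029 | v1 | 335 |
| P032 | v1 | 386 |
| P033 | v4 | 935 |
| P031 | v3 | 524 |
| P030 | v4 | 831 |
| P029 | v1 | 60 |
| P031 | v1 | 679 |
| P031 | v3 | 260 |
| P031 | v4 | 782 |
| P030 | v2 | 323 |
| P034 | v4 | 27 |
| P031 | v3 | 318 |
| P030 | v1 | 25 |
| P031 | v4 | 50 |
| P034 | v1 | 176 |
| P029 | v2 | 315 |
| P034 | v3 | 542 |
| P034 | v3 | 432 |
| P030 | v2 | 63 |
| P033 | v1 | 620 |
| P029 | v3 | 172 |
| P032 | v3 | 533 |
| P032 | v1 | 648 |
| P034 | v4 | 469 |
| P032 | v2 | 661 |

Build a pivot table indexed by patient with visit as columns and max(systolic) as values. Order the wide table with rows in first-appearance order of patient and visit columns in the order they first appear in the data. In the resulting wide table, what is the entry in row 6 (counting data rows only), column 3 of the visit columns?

997

With rows in first-appearance order of patient, row 6 is patient=P029. visit columns in first-appearance order: v3, v2, v4, v1; column 3 is v4.
Long rows with patient=P029, visit=v4: max(436, 997, 736) = 997.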